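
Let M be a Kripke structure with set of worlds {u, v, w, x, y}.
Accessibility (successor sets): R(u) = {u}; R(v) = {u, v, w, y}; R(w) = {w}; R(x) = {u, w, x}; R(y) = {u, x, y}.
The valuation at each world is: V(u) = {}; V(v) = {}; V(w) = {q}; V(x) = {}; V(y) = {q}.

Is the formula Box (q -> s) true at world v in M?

No

At v: Box (q -> s) requires q -> s at every successor {u, v, w, y}.
  q -> s fails at w, so Box (q -> s) is false at v.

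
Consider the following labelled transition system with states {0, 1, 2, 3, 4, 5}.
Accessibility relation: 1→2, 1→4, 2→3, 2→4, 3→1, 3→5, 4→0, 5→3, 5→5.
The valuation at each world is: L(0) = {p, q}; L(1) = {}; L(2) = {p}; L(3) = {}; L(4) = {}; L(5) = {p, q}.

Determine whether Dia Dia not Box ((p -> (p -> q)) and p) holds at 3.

At 3: Dia Dia not Box ((p -> (p -> q)) and p) requires Dia not Box ((p -> (p -> q)) and p) at some successor in {1, 5}.
  Dia not Box ((p -> (p -> q)) and p) holds at 1, so Dia Dia not Box ((p -> (p -> q)) and p) is true at 3.
    At 1: Dia not Box ((p -> (p -> q)) and p) requires not Box ((p -> (p -> q)) and p) at some successor in {2, 4}.
      not Box ((p -> (p -> q)) and p) holds at 2, so Dia not Box ((p -> (p -> q)) and p) is true at 1.

Yes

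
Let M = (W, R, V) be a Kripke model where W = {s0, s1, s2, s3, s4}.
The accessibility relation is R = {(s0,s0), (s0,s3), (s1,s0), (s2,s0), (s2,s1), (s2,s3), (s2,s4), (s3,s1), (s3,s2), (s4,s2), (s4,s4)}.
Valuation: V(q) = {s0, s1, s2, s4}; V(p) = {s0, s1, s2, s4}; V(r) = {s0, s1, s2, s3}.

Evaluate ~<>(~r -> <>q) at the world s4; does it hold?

At s4: <>(~r -> <>q) is true, so ~<>(~r -> <>q) is false.
  At s4: <>(~r -> <>q) requires ~r -> <>q at some successor in {s2, s4}.
    ~r -> <>q holds at s2, so <>(~r -> <>q) is true at s4.
      At s2: ~r is false, <>q is true, so ~r -> <>q is true.

No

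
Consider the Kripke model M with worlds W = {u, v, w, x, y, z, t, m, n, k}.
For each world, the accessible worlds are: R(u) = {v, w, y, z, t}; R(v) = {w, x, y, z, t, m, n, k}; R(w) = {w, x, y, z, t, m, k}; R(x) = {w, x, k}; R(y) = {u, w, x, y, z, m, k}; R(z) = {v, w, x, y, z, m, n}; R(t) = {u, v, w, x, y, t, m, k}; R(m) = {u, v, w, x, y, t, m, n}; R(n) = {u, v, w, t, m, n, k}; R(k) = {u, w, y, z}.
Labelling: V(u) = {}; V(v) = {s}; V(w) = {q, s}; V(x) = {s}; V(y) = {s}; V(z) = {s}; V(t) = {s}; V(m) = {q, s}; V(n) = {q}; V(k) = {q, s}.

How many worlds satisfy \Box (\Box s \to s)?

Let φ = \Box (\Box s \to s). Evaluate φ at each world:
  u (successors {v, w, y, z, t}): φ is true.
  v (successors {w, x, y, z, t, m, n, k}): φ is true.
  w (successors {w, x, y, z, t, m, k}): φ is true.
  x (successors {w, x, k}): φ is true.
  y (successors {u, w, x, y, z, m, k}): φ is false.
  z (successors {v, w, x, y, z, m, n}): φ is true.
  t (successors {u, v, w, x, y, t, m, k}): φ is false.
  m (successors {u, v, w, x, y, t, m, n}): φ is false.
  n (successors {u, v, w, t, m, n, k}): φ is false.
  k (successors {u, w, y, z}): φ is false.
For instance, at m:
  At m: \Box (\Box s \to s) requires \Box s \to s at every successor {u, v, w, x, y, t, m, n}.
    \Box s \to s fails at u, so \Box (\Box s \to s) is false at m.
      At u: \Box s is true, s is false, so \Box s \to s is false.
Satisfying worlds: {u, v, w, x, z}

5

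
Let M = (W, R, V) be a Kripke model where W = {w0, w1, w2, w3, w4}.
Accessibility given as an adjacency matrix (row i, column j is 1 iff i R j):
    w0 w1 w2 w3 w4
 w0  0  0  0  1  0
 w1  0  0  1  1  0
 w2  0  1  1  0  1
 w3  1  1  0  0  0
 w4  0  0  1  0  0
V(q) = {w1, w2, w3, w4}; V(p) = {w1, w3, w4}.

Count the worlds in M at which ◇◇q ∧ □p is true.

Recall that □ψ holds at a world iff ψ holds at every accessible world, and ◇ψ holds iff ψ holds at some accessible world.
Let φ = ◇◇q ∧ □p. Evaluate φ at each world:
  w0 (successors {w3}): φ is true.
  w1 (successors {w2, w3}): φ is false.
  w2 (successors {w1, w2, w4}): φ is false.
  w3 (successors {w0, w1}): φ is false.
  w4 (successors {w2}): φ is false.
For instance, at w0:
  At w0: ◇◇q is true, □p is true, so ◇◇q ∧ □p is true.
    At w0: ◇◇q requires ◇q at some successor in {w3}.
      ◇q holds at w3, so ◇◇q is true at w0.
    At w0: □p requires p at every successor {w3}.
      At w3: p is true.
    So □p is true at w0.
Satisfying worlds: {w0}

1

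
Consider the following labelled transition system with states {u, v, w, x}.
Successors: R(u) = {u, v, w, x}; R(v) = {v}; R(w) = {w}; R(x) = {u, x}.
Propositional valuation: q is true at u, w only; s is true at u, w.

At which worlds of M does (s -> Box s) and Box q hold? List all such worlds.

w

Let φ = (s -> Box s) and Box q. Evaluate φ at each world:
  u (successors {u, v, w, x}): φ is false.
  v (successors {v}): φ is false.
  w (successors {w}): φ is true.
  x (successors {u, x}): φ is false.
For instance, at x:
  At x: s -> Box s is true, Box q is false, so (s -> Box s) and Box q is false.
    At x: s is false, Box s is false, so s -> Box s is true.
      At x: Box s requires s at every successor {u, x}.
        s fails at x, so Box s is false at x.
    At x: Box q requires q at every successor {u, x}.
      q fails at x, so Box q is false at x.
Satisfying worlds: {w}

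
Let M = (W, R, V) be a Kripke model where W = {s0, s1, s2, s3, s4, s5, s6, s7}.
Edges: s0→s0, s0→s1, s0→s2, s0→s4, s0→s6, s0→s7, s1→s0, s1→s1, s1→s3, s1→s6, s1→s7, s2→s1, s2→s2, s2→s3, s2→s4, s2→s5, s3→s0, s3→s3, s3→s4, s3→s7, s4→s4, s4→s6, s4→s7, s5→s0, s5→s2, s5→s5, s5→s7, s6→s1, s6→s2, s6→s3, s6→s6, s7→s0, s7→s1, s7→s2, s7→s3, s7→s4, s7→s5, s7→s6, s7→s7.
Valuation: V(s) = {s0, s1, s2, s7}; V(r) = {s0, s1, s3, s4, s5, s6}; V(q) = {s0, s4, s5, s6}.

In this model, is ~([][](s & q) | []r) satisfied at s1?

Yes

At s1: [][](s & q) | []r is false, so ~([][](s & q) | []r) is true.
  At s1: [][](s & q) is false, []r is false, so [][](s & q) | []r is false.
    At s1: [][](s & q) requires [](s & q) at every successor {s0, s1, s3, s6, s7}.
      [](s & q) fails at s0, so [][](s & q) is false at s1.
    At s1: []r requires r at every successor {s0, s1, s3, s6, s7}.
      r fails at s7, so []r is false at s1.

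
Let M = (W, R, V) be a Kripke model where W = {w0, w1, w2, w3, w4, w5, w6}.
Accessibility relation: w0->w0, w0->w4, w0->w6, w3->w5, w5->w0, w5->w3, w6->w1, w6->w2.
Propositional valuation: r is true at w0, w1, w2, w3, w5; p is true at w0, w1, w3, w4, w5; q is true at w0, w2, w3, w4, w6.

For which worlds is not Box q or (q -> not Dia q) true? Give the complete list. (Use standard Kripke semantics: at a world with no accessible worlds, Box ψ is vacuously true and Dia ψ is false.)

Recall that Box ψ holds at a world iff ψ holds at every accessible world, and Dia ψ holds iff ψ holds at some accessible world.
Let φ = not Box q or (q -> not Dia q). Evaluate φ at each world:
  w0 (successors {w0, w4, w6}): φ is false.
  w1 (successors ∅): φ is true.
  w2 (successors ∅): φ is true.
  w3 (successors {w5}): φ is true.
  w4 (successors ∅): φ is true.
  w5 (successors {w0, w3}): φ is true.
  w6 (successors {w1, w2}): φ is true.
For instance, at w0:
  At w0: not Box q is false, q -> not Dia q is false, so not Box q or (q -> not Dia q) is false.
    At w0: Box q is true, so not Box q is false.
      At w0: Box q requires q at every successor {w0, w4, w6}.
        At w0: q is true.
        At w4: q is true.
        At w6: q is true.
      So Box q is true at w0.
    At w0: q is true, not Dia q is false, so q -> not Dia q is false.
      At w0: Dia q is true, so not Dia q is false.
Satisfying worlds: {w1, w2, w3, w4, w5, w6}

w1, w2, w3, w4, w5, w6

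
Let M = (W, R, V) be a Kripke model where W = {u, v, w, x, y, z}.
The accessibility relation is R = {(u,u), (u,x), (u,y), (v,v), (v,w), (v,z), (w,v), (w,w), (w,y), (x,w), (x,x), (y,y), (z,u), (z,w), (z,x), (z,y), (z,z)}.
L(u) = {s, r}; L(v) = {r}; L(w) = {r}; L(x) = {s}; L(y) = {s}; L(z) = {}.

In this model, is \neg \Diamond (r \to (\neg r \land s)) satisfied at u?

No

Recall that \Diamond ψ holds at a world iff ψ holds at some accessible world.
At u: \Diamond (r \to (\neg r \land s)) is true, so \neg \Diamond (r \to (\neg r \land s)) is false.
  At u: \Diamond (r \to (\neg r \land s)) requires r \to (\neg r \land s) at some successor in {u, x, y}.
    r \to (\neg r \land s) holds at x, so \Diamond (r \to (\neg r \land s)) is true at u.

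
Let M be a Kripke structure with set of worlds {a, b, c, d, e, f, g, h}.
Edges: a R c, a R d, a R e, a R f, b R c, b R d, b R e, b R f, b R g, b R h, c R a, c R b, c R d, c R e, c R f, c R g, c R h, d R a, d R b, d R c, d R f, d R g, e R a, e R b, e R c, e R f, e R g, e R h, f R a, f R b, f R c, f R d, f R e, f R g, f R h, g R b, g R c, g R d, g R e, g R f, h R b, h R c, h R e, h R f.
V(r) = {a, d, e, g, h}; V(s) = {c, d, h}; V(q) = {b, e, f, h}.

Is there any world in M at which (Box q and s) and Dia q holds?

Let φ = (Box q and s) and Dia q. Evaluate φ at each world:
  a (successors {c, d, e, f}): φ is false.
  b (successors {c, d, e, f, g, h}): φ is false.
  c (successors {a, b, d, e, f, g, h}): φ is false.
  d (successors {a, b, c, f, g}): φ is false.
  e (successors {a, b, c, f, g, h}): φ is false.
  f (successors {a, b, c, d, e, g, h}): φ is false.
  g (successors {b, c, d, e, f}): φ is false.
  h (successors {b, c, e, f}): φ is false.
For instance, at g:
  At g: Box q and s is false, Dia q is true, so (Box q and s) and Dia q is false.
    At g: Box q is false, s is false, so Box q and s is false.
      At g: Box q requires q at every successor {b, c, d, e, f}.
        q fails at c, so Box q is false at g.
    At g: Dia q requires q at some successor in {b, c, d, e, f}.
      q holds at b, so Dia q is true at g.

No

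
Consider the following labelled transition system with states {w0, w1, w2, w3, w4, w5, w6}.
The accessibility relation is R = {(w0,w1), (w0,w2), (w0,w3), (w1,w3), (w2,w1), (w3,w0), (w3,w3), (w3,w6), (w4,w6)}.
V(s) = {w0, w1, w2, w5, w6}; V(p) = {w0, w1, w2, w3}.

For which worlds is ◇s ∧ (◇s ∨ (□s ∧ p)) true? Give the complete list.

Let φ = ◇s ∧ (◇s ∨ (□s ∧ p)). Evaluate φ at each world:
  w0 (successors {w1, w2, w3}): φ is true.
  w1 (successors {w3}): φ is false.
  w2 (successors {w1}): φ is true.
  w3 (successors {w0, w3, w6}): φ is true.
  w4 (successors {w6}): φ is true.
  w5 (successors ∅): φ is false.
  w6 (successors ∅): φ is false.
For instance, at w3:
  At w3: ◇s is true, ◇s ∨ (□s ∧ p) is true, so ◇s ∧ (◇s ∨ (□s ∧ p)) is true.
    At w3: ◇s requires s at some successor in {w0, w3, w6}.
      s holds at w0, so ◇s is true at w3.
    At w3: ◇s is true, □s ∧ p is false, so ◇s ∨ (□s ∧ p) is true.
      At w3: ◇s requires s at some successor in {w0, w3, w6}.
        s holds at w0, so ◇s is true at w3.
      At w3: □s is false, p is true, so □s ∧ p is false.
Satisfying worlds: {w0, w2, w3, w4}

w0, w2, w3, w4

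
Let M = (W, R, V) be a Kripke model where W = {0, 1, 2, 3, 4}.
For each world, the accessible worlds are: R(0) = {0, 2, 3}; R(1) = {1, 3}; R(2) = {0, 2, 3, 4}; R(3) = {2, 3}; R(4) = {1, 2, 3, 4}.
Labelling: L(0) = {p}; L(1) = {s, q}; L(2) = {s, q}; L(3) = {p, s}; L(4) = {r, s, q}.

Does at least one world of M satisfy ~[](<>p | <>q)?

Let φ = ~[](<>p | <>q). Evaluate φ at each world:
  0 (successors {0, 2, 3}): φ is false.
  1 (successors {1, 3}): φ is false.
  2 (successors {0, 2, 3, 4}): φ is false.
  3 (successors {2, 3}): φ is false.
  4 (successors {1, 2, 3, 4}): φ is false.
For instance, at 2:
  At 2: [](<>p | <>q) is true, so ~[](<>p | <>q) is false.
    At 2: [](<>p | <>q) requires <>p | <>q at every successor {0, 2, 3, 4}.
      At 0: <>p | <>q is true.
      At 2: <>p | <>q is true.
      At 3: <>p | <>q is true.
      At 4: <>p | <>q is true.
    So [](<>p | <>q) is true at 2.

No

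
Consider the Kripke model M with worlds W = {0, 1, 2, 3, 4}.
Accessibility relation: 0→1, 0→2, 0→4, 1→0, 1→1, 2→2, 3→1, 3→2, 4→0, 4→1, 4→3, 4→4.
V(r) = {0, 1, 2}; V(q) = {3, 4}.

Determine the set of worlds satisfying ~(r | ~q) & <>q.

Let φ = ~(r | ~q) & <>q. Evaluate φ at each world:
  0 (successors {1, 2, 4}): φ is false.
  1 (successors {0, 1}): φ is false.
  2 (successors {2}): φ is false.
  3 (successors {1, 2}): φ is false.
  4 (successors {0, 1, 3, 4}): φ is true.
For instance, at 2:
  At 2: ~(r | ~q) is false, <>q is false, so ~(r | ~q) & <>q is false.
    At 2: <>q requires q at some successor in {2}.
      At 2: q is false.
    So <>q is false at 2.
Satisfying worlds: {4}

4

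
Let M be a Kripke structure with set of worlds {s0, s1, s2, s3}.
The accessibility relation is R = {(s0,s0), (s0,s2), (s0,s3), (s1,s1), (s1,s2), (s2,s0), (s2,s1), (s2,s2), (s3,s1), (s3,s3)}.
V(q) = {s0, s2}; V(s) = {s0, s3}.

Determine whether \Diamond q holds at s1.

At s1: \Diamond q requires q at some successor in {s1, s2}.
  q holds at s2, so \Diamond q is true at s1.

Yes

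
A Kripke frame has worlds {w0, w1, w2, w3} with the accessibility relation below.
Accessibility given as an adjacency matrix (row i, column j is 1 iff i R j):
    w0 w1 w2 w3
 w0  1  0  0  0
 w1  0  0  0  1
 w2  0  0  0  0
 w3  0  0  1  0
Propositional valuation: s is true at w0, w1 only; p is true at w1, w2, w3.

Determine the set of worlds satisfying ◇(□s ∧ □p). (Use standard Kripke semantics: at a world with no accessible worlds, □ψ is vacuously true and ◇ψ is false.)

w3

Recall that □ψ holds at a world iff ψ holds at every accessible world, and ◇ψ holds iff ψ holds at some accessible world.
Let φ = ◇(□s ∧ □p). Evaluate φ at each world:
  w0 (successors {w0}): φ is false.
  w1 (successors {w3}): φ is false.
  w2 (successors ∅): φ is false.
  w3 (successors {w2}): φ is true.
For instance, at w0:
  At w0: ◇(□s ∧ □p) requires □s ∧ □p at some successor in {w0}.
    At w0: □s ∧ □p is false.
  So ◇(□s ∧ □p) is false at w0.
Satisfying worlds: {w3}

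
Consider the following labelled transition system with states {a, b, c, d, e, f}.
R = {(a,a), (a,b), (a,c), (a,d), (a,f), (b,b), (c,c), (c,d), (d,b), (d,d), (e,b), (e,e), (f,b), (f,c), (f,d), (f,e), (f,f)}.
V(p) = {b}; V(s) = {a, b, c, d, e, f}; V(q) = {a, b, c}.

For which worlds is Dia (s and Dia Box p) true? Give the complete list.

Let φ = Dia (s and Dia Box p). Evaluate φ at each world:
  a (successors {a, b, c, d, f}): φ is true.
  b (successors {b}): φ is true.
  c (successors {c, d}): φ is true.
  d (successors {b, d}): φ is true.
  e (successors {b, e}): φ is true.
  f (successors {b, c, d, e, f}): φ is true.
For instance, at b:
  At b: Dia (s and Dia Box p) requires s and Dia Box p at some successor in {b}.
    s and Dia Box p holds at b, so Dia (s and Dia Box p) is true at b.
      At b: s is true, Dia Box p is true, so s and Dia Box p is true.
Satisfying worlds: {a, b, c, d, e, f}

a, b, c, d, e, f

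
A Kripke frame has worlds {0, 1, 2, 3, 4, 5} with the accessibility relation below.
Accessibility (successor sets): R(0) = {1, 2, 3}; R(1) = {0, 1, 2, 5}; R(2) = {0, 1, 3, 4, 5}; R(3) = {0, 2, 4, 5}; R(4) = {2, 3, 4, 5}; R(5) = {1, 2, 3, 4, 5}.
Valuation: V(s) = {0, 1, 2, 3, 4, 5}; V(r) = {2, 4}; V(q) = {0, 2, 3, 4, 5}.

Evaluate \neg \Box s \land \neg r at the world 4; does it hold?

No

At 4: \neg \Box s is false, \neg r is false, so \neg \Box s \land \neg r is false.
  At 4: \Box s is true, so \neg \Box s is false.
    At 4: \Box s requires s at every successor {2, 3, 4, 5}.
      At 2: s is true.
      At 3: s is true.
      At 4: s is true.
      At 5: s is true.
    So \Box s is true at 4.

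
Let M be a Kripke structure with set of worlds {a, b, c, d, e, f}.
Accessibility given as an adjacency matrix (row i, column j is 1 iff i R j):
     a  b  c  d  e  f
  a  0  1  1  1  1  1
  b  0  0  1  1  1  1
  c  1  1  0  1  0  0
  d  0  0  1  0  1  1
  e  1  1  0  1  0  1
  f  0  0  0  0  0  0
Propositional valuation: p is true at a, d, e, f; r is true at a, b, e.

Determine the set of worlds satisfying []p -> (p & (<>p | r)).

Let φ = []p -> (p & (<>p | r)). Evaluate φ at each world:
  a (successors {b, c, d, e, f}): φ is true.
  b (successors {c, d, e, f}): φ is true.
  c (successors {a, b, d}): φ is true.
  d (successors {c, e, f}): φ is true.
  e (successors {a, b, d, f}): φ is true.
  f (successors ∅): φ is false.
For instance, at c:
  At c: []p is false, p & (<>p | r) is false, so []p -> (p & (<>p | r)) is true.
    At c: []p requires p at every successor {a, b, d}.
      p fails at b, so []p is false at c.
    At c: p is false, <>p | r is true, so p & (<>p | r) is false.
      At c: <>p is true, r is false, so <>p | r is true.
Satisfying worlds: {a, b, c, d, e}

a, b, c, d, e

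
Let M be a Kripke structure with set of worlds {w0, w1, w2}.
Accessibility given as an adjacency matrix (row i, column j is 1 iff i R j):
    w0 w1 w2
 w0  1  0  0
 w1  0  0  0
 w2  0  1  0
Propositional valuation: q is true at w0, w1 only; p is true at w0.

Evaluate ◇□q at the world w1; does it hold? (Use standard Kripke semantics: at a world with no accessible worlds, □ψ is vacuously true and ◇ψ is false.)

At w1: no accessible worlds, so ◇□q is false.

No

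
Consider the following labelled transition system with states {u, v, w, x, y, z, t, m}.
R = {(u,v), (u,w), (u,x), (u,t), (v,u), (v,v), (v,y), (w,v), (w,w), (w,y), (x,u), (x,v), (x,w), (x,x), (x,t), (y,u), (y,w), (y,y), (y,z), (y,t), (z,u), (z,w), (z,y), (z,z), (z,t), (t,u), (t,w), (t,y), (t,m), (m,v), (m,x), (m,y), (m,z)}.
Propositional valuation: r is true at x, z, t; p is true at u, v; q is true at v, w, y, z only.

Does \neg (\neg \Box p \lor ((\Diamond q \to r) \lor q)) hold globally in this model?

Recall that \Box ψ holds at a world iff ψ holds at every accessible world, and \Diamond ψ holds iff ψ holds at some accessible world.
Let φ = \neg (\neg \Box p \lor ((\Diamond q \to r) \lor q)). Evaluate φ at each world:
  u (successors {v, w, x, t}): φ is false.
  v (successors {u, v, y}): φ is false.
  w (successors {v, w, y}): φ is false.
  x (successors {u, v, w, x, t}): φ is false.
  y (successors {u, w, y, z, t}): φ is false.
  z (successors {u, w, y, z, t}): φ is false.
  t (successors {u, w, y, m}): φ is false.
  m (successors {v, x, y, z}): φ is false.
Detail at u (counterexample):
  At u: \neg \Box p \lor ((\Diamond q \to r) \lor q) is true, so \neg (\neg \Box p \lor ((\Diamond q \to r) \lor q)) is false.
    At u: \neg \Box p is true, (\Diamond q \to r) \lor q is false, so \neg \Box p \lor ((\Diamond q \to r) \lor q) is true.
      At u: \Box p is false, so \neg \Box p is true.
      At u: \Diamond q \to r is false, q is false, so (\Diamond q \to r) \lor q is false.

No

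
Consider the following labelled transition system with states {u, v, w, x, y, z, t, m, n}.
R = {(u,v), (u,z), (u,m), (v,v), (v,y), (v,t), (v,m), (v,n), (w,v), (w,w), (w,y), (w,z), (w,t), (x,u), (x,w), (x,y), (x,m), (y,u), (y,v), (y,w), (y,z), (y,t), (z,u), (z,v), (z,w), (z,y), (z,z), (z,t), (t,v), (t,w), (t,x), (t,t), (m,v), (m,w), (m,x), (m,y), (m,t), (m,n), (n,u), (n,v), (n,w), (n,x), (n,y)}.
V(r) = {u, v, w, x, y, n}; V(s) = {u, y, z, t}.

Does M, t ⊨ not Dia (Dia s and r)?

At t: Dia (Dia s and r) is true, so not Dia (Dia s and r) is false.
  At t: Dia (Dia s and r) requires Dia s and r at some successor in {v, w, x, t}.
    Dia s and r holds at v, so Dia (Dia s and r) is true at t.
      At v: Dia s is true, r is true, so Dia s and r is true.

No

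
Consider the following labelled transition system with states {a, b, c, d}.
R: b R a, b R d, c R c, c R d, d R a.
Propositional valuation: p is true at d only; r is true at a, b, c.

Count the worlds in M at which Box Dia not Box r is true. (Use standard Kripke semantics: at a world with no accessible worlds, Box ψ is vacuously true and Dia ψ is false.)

1

Let φ = Box Dia not Box r. Evaluate φ at each world:
  a (successors ∅): φ is true.
  b (successors {a, d}): φ is false.
  c (successors {c, d}): φ is false.
  d (successors {a}): φ is false.
For instance, at d:
  At d: Box Dia not Box r requires Dia not Box r at every successor {a}.
    Dia not Box r fails at a, so Box Dia not Box r is false at d.
      At a: no accessible worlds, so Dia not Box r is false.
Satisfying worlds: {a}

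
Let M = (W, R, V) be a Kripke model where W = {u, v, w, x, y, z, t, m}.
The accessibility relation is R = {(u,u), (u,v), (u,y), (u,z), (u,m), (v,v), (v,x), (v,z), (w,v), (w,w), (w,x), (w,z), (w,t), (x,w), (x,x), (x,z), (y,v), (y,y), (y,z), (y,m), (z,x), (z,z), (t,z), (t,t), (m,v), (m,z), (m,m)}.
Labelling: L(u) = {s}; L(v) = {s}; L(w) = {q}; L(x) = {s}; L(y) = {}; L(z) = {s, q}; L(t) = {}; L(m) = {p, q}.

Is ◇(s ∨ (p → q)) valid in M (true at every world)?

Let φ = ◇(s ∨ (p → q)). Evaluate φ at each world:
  u (successors {u, v, y, z, m}): φ is true.
  v (successors {v, x, z}): φ is true.
  w (successors {v, w, x, z, t}): φ is true.
  x (successors {w, x, z}): φ is true.
  y (successors {v, y, z, m}): φ is true.
  z (successors {x, z}): φ is true.
  t (successors {z, t}): φ is true.
  m (successors {v, z, m}): φ is true.
For instance, at m:
  At m: ◇(s ∨ (p → q)) requires s ∨ (p → q) at some successor in {v, z, m}.
    s ∨ (p → q) holds at v, so ◇(s ∨ (p → q)) is true at m.

Yes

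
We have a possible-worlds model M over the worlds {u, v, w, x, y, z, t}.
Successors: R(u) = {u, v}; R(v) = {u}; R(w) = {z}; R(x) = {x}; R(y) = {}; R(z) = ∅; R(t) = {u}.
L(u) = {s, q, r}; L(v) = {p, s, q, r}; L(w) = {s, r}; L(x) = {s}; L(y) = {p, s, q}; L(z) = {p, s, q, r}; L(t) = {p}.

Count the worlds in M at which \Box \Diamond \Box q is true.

Recall that \Box ψ holds at a world iff ψ holds at every accessible world, and \Diamond ψ holds iff ψ holds at some accessible world.
Let φ = \Box \Diamond \Box q. Evaluate φ at each world:
  u (successors {u, v}): φ is true.
  v (successors {u}): φ is true.
  w (successors {z}): φ is false.
  x (successors {x}): φ is false.
  y (successors ∅): φ is true.
  z (successors ∅): φ is true.
  t (successors {u}): φ is true.
For instance, at w:
  At w: \Box \Diamond \Box q requires \Diamond \Box q at every successor {z}.
    \Diamond \Box q fails at z, so \Box \Diamond \Box q is false at w.
      At z: no accessible worlds, so \Diamond \Box q is false.
Satisfying worlds: {u, v, y, z, t}

5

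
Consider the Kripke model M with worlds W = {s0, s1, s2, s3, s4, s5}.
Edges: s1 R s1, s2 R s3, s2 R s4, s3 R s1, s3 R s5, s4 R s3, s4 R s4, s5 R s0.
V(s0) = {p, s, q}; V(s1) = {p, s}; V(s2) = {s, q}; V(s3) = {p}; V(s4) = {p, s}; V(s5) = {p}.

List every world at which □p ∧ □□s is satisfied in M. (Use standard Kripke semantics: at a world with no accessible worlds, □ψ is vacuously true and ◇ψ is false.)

Let φ = □p ∧ □□s. Evaluate φ at each world:
  s0 (successors ∅): φ is true.
  s1 (successors {s1}): φ is true.
  s2 (successors {s3, s4}): φ is false.
  s3 (successors {s1, s5}): φ is true.
  s4 (successors {s3, s4}): φ is false.
  s5 (successors {s0}): φ is true.
For instance, at s4:
  At s4: □p is true, □□s is false, so □p ∧ □□s is false.
    At s4: □p requires p at every successor {s3, s4}.
      At s3: p is true.
      At s4: p is true.
    So □p is true at s4.
    At s4: □□s requires □s at every successor {s3, s4}.
      □s fails at s3, so □□s is false at s4.
Satisfying worlds: {s0, s1, s3, s5}

s0, s1, s3, s5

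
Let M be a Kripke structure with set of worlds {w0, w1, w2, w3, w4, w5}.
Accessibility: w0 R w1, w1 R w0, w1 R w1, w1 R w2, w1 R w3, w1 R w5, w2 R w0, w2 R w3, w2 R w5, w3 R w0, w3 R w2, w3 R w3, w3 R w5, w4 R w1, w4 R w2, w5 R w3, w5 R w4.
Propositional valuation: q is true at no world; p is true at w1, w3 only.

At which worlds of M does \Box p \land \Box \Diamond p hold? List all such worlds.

w0

Let φ = \Box p \land \Box \Diamond p. Evaluate φ at each world:
  w0 (successors {w1}): φ is true.
  w1 (successors {w0, w1, w2, w3, w5}): φ is false.
  w2 (successors {w0, w3, w5}): φ is false.
  w3 (successors {w0, w2, w3, w5}): φ is false.
  w4 (successors {w1, w2}): φ is false.
  w5 (successors {w3, w4}): φ is false.
For instance, at w0:
  At w0: \Box p is true, \Box \Diamond p is true, so \Box p \land \Box \Diamond p is true.
    At w0: \Box p requires p at every successor {w1}.
      At w1: p is true.
    So \Box p is true at w0.
    At w0: \Box \Diamond p requires \Diamond p at every successor {w1}.
      At w1: \Diamond p is true.
    So \Box \Diamond p is true at w0.
Satisfying worlds: {w0}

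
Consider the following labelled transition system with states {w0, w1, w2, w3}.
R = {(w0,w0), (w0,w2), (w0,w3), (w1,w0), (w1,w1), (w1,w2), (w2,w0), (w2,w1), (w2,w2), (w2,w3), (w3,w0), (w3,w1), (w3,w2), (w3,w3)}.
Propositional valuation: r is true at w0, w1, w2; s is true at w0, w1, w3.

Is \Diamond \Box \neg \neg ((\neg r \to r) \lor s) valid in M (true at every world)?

Let φ = \Diamond \Box \neg \neg ((\neg r \to r) \lor s). Evaluate φ at each world:
  w0 (successors {w0, w2, w3}): φ is true.
  w1 (successors {w0, w1, w2}): φ is true.
  w2 (successors {w0, w1, w2, w3}): φ is true.
  w3 (successors {w0, w1, w2, w3}): φ is true.
For instance, at w0:
  At w0: \Diamond \Box \neg \neg ((\neg r \to r) \lor s) requires \Box \neg \neg ((\neg r \to r) \lor s) at some successor in {w0, w2, w3}.
    \Box \neg \neg ((\neg r \to r) \lor s) holds at w0, so \Diamond \Box \neg \neg ((\neg r \to r) \lor s) is true at w0.
      At w0: \Box \neg \neg ((\neg r \to r) \lor s) requires \neg \neg ((\neg r \to r) \lor s) at every successor {w0, w2, w3}.
        At w0: \neg \neg ((\neg r \to r) \lor s) is true.
        At w2: \neg \neg ((\neg r \to r) \lor s) is true.
        At w3: \neg \neg ((\neg r \to r) \lor s) is true.
      So \Box \neg \neg ((\neg r \to r) \lor s) is true at w0.

Yes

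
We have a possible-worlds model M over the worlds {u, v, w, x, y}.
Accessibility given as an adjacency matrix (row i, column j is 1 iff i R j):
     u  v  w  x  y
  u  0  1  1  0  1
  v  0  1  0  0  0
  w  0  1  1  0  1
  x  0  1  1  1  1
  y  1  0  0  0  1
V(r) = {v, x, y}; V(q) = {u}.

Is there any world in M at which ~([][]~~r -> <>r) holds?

Let φ = ~([][]~~r -> <>r). Evaluate φ at each world:
  u (successors {v, w, y}): φ is false.
  v (successors {v}): φ is false.
  w (successors {v, w, y}): φ is false.
  x (successors {v, w, x, y}): φ is false.
  y (successors {u, y}): φ is false.
For instance, at x:
  At x: [][]~~r -> <>r is true, so ~([][]~~r -> <>r) is false.
    At x: [][]~~r is false, <>r is true, so [][]~~r -> <>r is true.
      At x: [][]~~r requires []~~r at every successor {v, w, x, y}.
        []~~r fails at w, so [][]~~r is false at x.
      At x: <>r requires r at some successor in {v, w, x, y}.
        r holds at v, so <>r is true at x.

No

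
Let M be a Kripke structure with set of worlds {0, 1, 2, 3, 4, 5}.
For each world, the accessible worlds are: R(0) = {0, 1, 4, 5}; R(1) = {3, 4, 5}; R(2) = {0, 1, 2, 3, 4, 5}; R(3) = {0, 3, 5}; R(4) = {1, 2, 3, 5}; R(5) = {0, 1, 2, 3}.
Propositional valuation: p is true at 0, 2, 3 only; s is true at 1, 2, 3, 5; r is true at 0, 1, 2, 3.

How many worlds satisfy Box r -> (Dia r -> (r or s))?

6

Let φ = Box r -> (Dia r -> (r or s)). Evaluate φ at each world:
  0 (successors {0, 1, 4, 5}): φ is true.
  1 (successors {3, 4, 5}): φ is true.
  2 (successors {0, 1, 2, 3, 4, 5}): φ is true.
  3 (successors {0, 3, 5}): φ is true.
  4 (successors {1, 2, 3, 5}): φ is true.
  5 (successors {0, 1, 2, 3}): φ is true.
For instance, at 4:
  At 4: Box r is false, Dia r -> (r or s) is false, so Box r -> (Dia r -> (r or s)) is true.
    At 4: Box r requires r at every successor {1, 2, 3, 5}.
      r fails at 5, so Box r is false at 4.
    At 4: Dia r is true, r or s is false, so Dia r -> (r or s) is false.
      At 4: Dia r requires r at some successor in {1, 2, 3, 5}.
        r holds at 1, so Dia r is true at 4.
Satisfying worlds: {0, 1, 2, 3, 4, 5}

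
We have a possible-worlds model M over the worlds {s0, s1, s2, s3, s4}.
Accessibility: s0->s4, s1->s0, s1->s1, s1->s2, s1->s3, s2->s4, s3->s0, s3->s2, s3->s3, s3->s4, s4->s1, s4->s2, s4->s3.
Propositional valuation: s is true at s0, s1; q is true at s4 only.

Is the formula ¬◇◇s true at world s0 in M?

No

At s0: ◇◇s is true, so ¬◇◇s is false.
  At s0: ◇◇s requires ◇s at some successor in {s4}.
    ◇s holds at s4, so ◇◇s is true at s0.
      At s4: ◇s requires s at some successor in {s1, s2, s3}.
        s holds at s1, so ◇s is true at s4.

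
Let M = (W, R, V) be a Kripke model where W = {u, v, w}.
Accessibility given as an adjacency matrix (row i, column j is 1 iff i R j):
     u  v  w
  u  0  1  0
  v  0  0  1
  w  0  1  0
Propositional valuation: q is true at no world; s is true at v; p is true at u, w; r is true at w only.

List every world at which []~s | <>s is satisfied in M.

u, v, w

Recall that []ψ holds at a world iff ψ holds at every accessible world, and <>ψ holds iff ψ holds at some accessible world.
Let φ = []~s | <>s. Evaluate φ at each world:
  u (successors {v}): φ is true.
  v (successors {w}): φ is true.
  w (successors {v}): φ is true.
For instance, at v:
  At v: []~s is true, <>s is false, so []~s | <>s is true.
    At v: []~s requires ~s at every successor {w}.
      At w: ~s is true.
    So []~s is true at v.
    At v: <>s requires s at some successor in {w}.
      At w: s is false.
    So <>s is false at v.
Satisfying worlds: {u, v, w}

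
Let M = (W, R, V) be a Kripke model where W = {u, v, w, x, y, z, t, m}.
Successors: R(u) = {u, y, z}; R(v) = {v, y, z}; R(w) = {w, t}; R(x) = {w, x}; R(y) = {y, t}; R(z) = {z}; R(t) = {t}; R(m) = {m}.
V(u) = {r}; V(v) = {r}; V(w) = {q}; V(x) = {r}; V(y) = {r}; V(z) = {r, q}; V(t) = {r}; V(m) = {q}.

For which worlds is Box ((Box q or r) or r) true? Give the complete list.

Let φ = Box ((Box q or r) or r). Evaluate φ at each world:
  u (successors {u, y, z}): φ is true.
  v (successors {v, y, z}): φ is true.
  w (successors {w, t}): φ is false.
  x (successors {w, x}): φ is false.
  y (successors {y, t}): φ is true.
  z (successors {z}): φ is true.
  t (successors {t}): φ is true.
  m (successors {m}): φ is true.
For instance, at x:
  At x: Box ((Box q or r) or r) requires (Box q or r) or r at every successor {w, x}.
    (Box q or r) or r fails at w, so Box ((Box q or r) or r) is false at x.
      At w: Box q or r is false, r is false, so (Box q or r) or r is false.
Satisfying worlds: {u, v, y, z, t, m}

u, v, y, z, t, m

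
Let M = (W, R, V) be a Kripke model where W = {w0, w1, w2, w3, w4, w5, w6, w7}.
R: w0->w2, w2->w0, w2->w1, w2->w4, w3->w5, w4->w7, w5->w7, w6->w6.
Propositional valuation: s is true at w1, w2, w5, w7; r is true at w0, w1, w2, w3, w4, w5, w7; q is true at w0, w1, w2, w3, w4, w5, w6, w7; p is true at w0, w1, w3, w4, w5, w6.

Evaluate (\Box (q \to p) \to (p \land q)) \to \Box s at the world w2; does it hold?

Yes

At w2: \Box (q \to p) \to (p \land q) is false, \Box s is false, so (\Box (q \to p) \to (p \land q)) \to \Box s is true.
  At w2: \Box (q \to p) is true, p \land q is false, so \Box (q \to p) \to (p \land q) is false.
    At w2: \Box (q \to p) requires q \to p at every successor {w0, w1, w4}.
      At w0: q \to p is true.
      At w1: q \to p is true.
      At w4: q \to p is true.
    So \Box (q \to p) is true at w2.
  At w2: \Box s requires s at every successor {w0, w1, w4}.
    s fails at w0, so \Box s is false at w2.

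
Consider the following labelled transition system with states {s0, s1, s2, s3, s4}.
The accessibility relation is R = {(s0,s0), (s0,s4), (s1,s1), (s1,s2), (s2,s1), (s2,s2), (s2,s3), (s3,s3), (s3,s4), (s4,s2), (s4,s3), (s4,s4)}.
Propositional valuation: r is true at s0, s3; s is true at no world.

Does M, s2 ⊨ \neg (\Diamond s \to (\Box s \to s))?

No

At s2: \Diamond s \to (\Box s \to s) is true, so \neg (\Diamond s \to (\Box s \to s)) is false.
  At s2: \Diamond s is false, \Box s \to s is true, so \Diamond s \to (\Box s \to s) is true.
    At s2: \Diamond s requires s at some successor in {s1, s2, s3}.
      At s1: s is false.
      At s2: s is false.
      At s3: s is false.
    So \Diamond s is false at s2.
    At s2: \Box s is false, s is false, so \Box s \to s is true.
      At s2: \Box s requires s at every successor {s1, s2, s3}.
        s fails at s1, so \Box s is false at s2.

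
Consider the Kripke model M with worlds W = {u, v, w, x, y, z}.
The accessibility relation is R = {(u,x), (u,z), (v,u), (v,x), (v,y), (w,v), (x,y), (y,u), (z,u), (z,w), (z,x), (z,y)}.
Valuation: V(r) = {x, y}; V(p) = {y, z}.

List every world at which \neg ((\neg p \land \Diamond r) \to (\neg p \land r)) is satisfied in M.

u, v

Let φ = \neg ((\neg p \land \Diamond r) \to (\neg p \land r)). Evaluate φ at each world:
  u (successors {x, z}): φ is true.
  v (successors {u, x, y}): φ is true.
  w (successors {v}): φ is false.
  x (successors {y}): φ is false.
  y (successors {u}): φ is false.
  z (successors {u, w, x, y}): φ is false.
For instance, at w:
  At w: (\neg p \land \Diamond r) \to (\neg p \land r) is true, so \neg ((\neg p \land \Diamond r) \to (\neg p \land r)) is false.
    At w: \neg p \land \Diamond r is false, \neg p \land r is false, so (\neg p \land \Diamond r) \to (\neg p \land r) is true.
      At w: \neg p is true, \Diamond r is false, so \neg p \land \Diamond r is false.
Satisfying worlds: {u, v}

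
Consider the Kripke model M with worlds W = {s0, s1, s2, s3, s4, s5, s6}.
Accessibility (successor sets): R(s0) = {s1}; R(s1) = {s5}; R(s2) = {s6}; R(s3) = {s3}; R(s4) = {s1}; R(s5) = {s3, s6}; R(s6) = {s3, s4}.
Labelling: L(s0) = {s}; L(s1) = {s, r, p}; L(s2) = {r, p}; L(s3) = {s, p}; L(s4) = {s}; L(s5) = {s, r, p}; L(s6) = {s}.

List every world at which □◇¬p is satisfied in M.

s1, s2

Let φ = □◇¬p. Evaluate φ at each world:
  s0 (successors {s1}): φ is false.
  s1 (successors {s5}): φ is true.
  s2 (successors {s6}): φ is true.
  s3 (successors {s3}): φ is false.
  s4 (successors {s1}): φ is false.
  s5 (successors {s3, s6}): φ is false.
  s6 (successors {s3, s4}): φ is false.
For instance, at s2:
  At s2: □◇¬p requires ◇¬p at every successor {s6}.
      At s6: ◇¬p requires ¬p at some successor in {s3, s4}.
        ¬p holds at s4, so ◇¬p is true at s6.
  So □◇¬p is true at s2.
Satisfying worlds: {s1, s2}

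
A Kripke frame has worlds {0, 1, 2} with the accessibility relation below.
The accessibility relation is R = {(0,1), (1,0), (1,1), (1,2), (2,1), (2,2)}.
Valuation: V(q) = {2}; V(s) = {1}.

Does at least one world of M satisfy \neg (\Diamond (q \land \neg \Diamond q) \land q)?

Let φ = \neg (\Diamond (q \land \neg \Diamond q) \land q). Evaluate φ at each world:
  0 (successors {1}): φ is true.
  1 (successors {0, 1, 2}): φ is true.
  2 (successors {1, 2}): φ is true.
Detail at 0 (witness):
  At 0: \Diamond (q \land \neg \Diamond q) \land q is false, so \neg (\Diamond (q \land \neg \Diamond q) \land q) is true.
    At 0: \Diamond (q \land \neg \Diamond q) is false, q is false, so \Diamond (q \land \neg \Diamond q) \land q is false.
      At 0: \Diamond (q \land \neg \Diamond q) requires q \land \neg \Diamond q at some successor in {1}.
        At 1: q \land \neg \Diamond q is false.
      So \Diamond (q \land \neg \Diamond q) is false at 0.

Yes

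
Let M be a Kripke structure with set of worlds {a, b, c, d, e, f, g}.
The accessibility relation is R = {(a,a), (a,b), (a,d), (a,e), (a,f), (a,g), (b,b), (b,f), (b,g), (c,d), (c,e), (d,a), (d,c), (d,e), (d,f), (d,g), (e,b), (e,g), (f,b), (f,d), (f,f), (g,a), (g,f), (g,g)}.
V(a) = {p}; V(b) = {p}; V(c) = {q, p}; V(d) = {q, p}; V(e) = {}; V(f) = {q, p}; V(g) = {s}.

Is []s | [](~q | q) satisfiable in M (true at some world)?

Yes

Recall that []ψ holds at a world iff ψ holds at every accessible world, and <>ψ holds iff ψ holds at some accessible world.
Let φ = []s | [](~q | q). Evaluate φ at each world:
  a (successors {a, b, d, e, f, g}): φ is true.
  b (successors {b, f, g}): φ is true.
  c (successors {d, e}): φ is true.
  d (successors {a, c, e, f, g}): φ is true.
  e (successors {b, g}): φ is true.
  f (successors {b, d, f}): φ is true.
  g (successors {a, f, g}): φ is true.
Detail at a (witness):
  At a: []s is false, [](~q | q) is true, so []s | [](~q | q) is true.
    At a: []s requires s at every successor {a, b, d, e, f, g}.
      s fails at a, so []s is false at a.
    At a: [](~q | q) requires ~q | q at every successor {a, b, d, e, f, g}.
      At a: ~q | q is true.
      At b: ~q | q is true.
      At d: ~q | q is true.
      At e: ~q | q is true.
      At f: ~q | q is true.
      At g: ~q | q is true.
    So [](~q | q) is true at a.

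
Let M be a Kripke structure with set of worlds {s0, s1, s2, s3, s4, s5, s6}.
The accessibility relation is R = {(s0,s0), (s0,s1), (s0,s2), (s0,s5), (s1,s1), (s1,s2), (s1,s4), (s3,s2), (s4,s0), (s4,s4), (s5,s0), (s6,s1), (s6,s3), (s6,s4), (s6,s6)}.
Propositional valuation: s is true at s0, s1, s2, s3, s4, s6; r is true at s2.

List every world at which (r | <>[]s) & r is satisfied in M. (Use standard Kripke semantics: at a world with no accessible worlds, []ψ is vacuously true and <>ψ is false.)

s2

Recall that []ψ holds at a world iff ψ holds at every accessible world, and <>ψ holds iff ψ holds at some accessible world.
Let φ = (r | <>[]s) & r. Evaluate φ at each world:
  s0 (successors {s0, s1, s2, s5}): φ is false.
  s1 (successors {s1, s2, s4}): φ is false.
  s2 (successors ∅): φ is true.
  s3 (successors {s2}): φ is false.
  s4 (successors {s0, s4}): φ is false.
  s5 (successors {s0}): φ is false.
  s6 (successors {s1, s3, s4, s6}): φ is false.
For instance, at s1:
  At s1: r | <>[]s is true, r is false, so (r | <>[]s) & r is false.
    At s1: r is false, <>[]s is true, so r | <>[]s is true.
      At s1: <>[]s requires []s at some successor in {s1, s2, s4}.
        []s holds at s1, so <>[]s is true at s1.
Satisfying worlds: {s2}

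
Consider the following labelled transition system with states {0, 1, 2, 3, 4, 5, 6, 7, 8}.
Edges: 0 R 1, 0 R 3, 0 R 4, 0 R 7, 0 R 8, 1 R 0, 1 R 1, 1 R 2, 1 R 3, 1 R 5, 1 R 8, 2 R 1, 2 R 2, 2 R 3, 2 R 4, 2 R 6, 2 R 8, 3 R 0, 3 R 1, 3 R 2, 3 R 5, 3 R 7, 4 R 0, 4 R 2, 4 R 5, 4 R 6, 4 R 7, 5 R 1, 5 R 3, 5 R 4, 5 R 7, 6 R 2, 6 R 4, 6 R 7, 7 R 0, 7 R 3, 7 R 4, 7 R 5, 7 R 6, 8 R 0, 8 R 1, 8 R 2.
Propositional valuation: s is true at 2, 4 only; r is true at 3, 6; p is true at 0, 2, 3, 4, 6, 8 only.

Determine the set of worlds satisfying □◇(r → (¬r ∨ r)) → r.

Let φ = □◇(r → (¬r ∨ r)) → r. Evaluate φ at each world:
  0 (successors {1, 3, 4, 7, 8}): φ is false.
  1 (successors {0, 1, 2, 3, 5, 8}): φ is false.
  2 (successors {1, 2, 3, 4, 6, 8}): φ is false.
  3 (successors {0, 1, 2, 5, 7}): φ is true.
  4 (successors {0, 2, 5, 6, 7}): φ is false.
  5 (successors {1, 3, 4, 7}): φ is false.
  6 (successors {2, 4, 7}): φ is true.
  7 (successors {0, 3, 4, 5, 6}): φ is false.
  8 (successors {0, 1, 2}): φ is false.
For instance, at 5:
  At 5: □◇(r → (¬r ∨ r)) is true, r is false, so □◇(r → (¬r ∨ r)) → r is false.
    At 5: □◇(r → (¬r ∨ r)) requires ◇(r → (¬r ∨ r)) at every successor {1, 3, 4, 7}.
      At 1: ◇(r → (¬r ∨ r)) is true.
      At 3: ◇(r → (¬r ∨ r)) is true.
      At 4: ◇(r → (¬r ∨ r)) is true.
      At 7: ◇(r → (¬r ∨ r)) is true.
    So □◇(r → (¬r ∨ r)) is true at 5.
Satisfying worlds: {3, 6}

3, 6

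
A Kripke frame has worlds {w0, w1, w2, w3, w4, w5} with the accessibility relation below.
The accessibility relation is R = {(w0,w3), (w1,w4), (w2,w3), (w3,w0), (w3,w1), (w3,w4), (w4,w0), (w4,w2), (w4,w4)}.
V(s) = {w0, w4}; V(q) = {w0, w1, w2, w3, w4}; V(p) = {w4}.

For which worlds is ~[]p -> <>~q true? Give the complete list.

w1, w5

Recall that []ψ holds at a world iff ψ holds at every accessible world, and <>ψ holds iff ψ holds at some accessible world.
Let φ = ~[]p -> <>~q. Evaluate φ at each world:
  w0 (successors {w3}): φ is false.
  w1 (successors {w4}): φ is true.
  w2 (successors {w3}): φ is false.
  w3 (successors {w0, w1, w4}): φ is false.
  w4 (successors {w0, w2, w4}): φ is false.
  w5 (successors ∅): φ is true.
For instance, at w4:
  At w4: ~[]p is true, <>~q is false, so ~[]p -> <>~q is false.
    At w4: []p is false, so ~[]p is true.
      At w4: []p requires p at every successor {w0, w2, w4}.
        p fails at w0, so []p is false at w4.
    At w4: <>~q requires ~q at some successor in {w0, w2, w4}.
      At w0: ~q is false.
      At w2: ~q is false.
      At w4: ~q is false.
    So <>~q is false at w4.
Satisfying worlds: {w1, w5}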